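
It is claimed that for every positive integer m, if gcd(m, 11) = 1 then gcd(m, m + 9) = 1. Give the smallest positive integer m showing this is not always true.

Check each positive integer m in order until gcd(m, 11) = 1 but gcd(m, m + 9) > 1.
m = 1: gcd(1, 10) = 1.
m = 2: gcd(2, 11) = 1.
m = 3: gcd(3, 12) = 3.
Thus m = 3 disproves the claim, and no smaller m works.

m = 3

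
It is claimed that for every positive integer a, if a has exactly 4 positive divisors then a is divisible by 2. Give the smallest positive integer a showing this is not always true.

We need the least positive integer a for which a has exactly 4 positive divisors but a is not divisible by 2.
For a = 6, 8, 10, 14 the conclusion holds.
a = 15: τ(15) = 4; 15 mod 2 = 1.
So a = 15 is the smallest counterexample.

a = 15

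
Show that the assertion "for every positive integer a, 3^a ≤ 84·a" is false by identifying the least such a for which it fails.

a = 6

A counterexample is any positive integer a such that 3^a > 84·a; we check each in order.
The first 5 eligible values, up to a = 5, all satisfy the conclusion.
a = 6: 3^a = 729 and 84·a = 504, so 729 > 504.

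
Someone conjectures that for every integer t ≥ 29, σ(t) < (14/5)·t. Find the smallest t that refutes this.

For t = 29, 30, 31, 32, …, 57, 58, 59 the conclusion holds.
t = 60: σ(60) = 168; 168 ≥ 168.
Thus t = 60 disproves the claim, and no smaller t works.

t = 60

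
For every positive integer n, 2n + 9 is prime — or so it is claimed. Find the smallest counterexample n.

Check each positive integer n in order until 2n + 9 is not prime.
For n = 1, 2 the conclusion holds.
n = 3: 2n + 9 = 15 = 3 × 5, composite.

n = 3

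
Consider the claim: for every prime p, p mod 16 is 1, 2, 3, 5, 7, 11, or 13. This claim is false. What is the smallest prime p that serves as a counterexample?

p = 31

A counterexample is any prime p such that the claim fails; we check each in order.
For p = 2, 3, 5, 7, 11, 13, 17, 19, 23, 29 the conclusion holds.
p = 31: 31 mod 16 = 15 — not in {1, 2, 3, 5, 7, 11, 13}.
So p = 31 is the smallest counterexample.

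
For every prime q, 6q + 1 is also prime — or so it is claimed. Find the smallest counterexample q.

q = 19

q = 2: 6q + 1 = 13, prime.
q = 3: 6q + 1 = 19, prime.
q = 5: 6q + 1 = 31, prime.
q = 7: 6q + 1 = 43, prime.
q = 11: 6q + 1 = 67, prime.
q = 13: 6q + 1 = 79, prime.
q = 17: 6q + 1 = 103, prime.
q = 19: 6q + 1 = 115 = 5 × 23, not prime.
So q = 19 is the smallest counterexample.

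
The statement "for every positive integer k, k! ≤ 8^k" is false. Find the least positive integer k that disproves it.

The first 19 eligible values, up to k = 19, all satisfy the conclusion.
k = 20: k! = 2432902008176640000 and 8^k = 1152921504606846976, so 2432902008176640000 > 1152921504606846976.

k = 20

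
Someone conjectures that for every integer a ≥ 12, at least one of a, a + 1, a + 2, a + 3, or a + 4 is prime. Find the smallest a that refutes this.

For a = 12, 13, 14, 15, …, 21, 22, 23 the conclusion holds.
a = 24: 24 = 2 × 12; 25 = 5 × 5; 26 = 2 × 13; 27 = 3 × 9; 28 = 2 × 14 — all composite.
So a = 24 is the smallest counterexample.

a = 24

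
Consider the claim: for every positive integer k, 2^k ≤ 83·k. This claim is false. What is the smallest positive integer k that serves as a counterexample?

For k = 1, 2, 3, 4, 5, 6, 7, 8, 9 the conclusion holds.
k = 10: 2^k = 1024 and 83·k = 830, so 1024 > 830.

k = 10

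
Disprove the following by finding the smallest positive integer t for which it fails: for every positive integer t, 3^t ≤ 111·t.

A counterexample is any positive integer t such that 3^t > 111·t; we check each in order.
t = 1: 3^t = 3 and 111·t = 111, so 3 ≤ 111.
t = 2: 3^t = 9 and 111·t = 222, so 9 ≤ 222.
t = 3: 3^t = 27 and 111·t = 333, so 27 ≤ 333.
t = 4: 3^t = 81 and 111·t = 444, so 81 ≤ 444.
t = 5: 3^t = 243 and 111·t = 555, so 243 ≤ 555.
t = 6: 3^t = 729 and 111·t = 666, so 729 > 666.

t = 6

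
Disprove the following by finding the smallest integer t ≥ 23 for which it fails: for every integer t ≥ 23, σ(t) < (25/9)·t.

For t = 23, 24, 25, 26, …, 57, 58, 59 the conclusion holds.
t = 60: σ(60) = 168; 168 ≥ 500/3.
So t = 60 is the smallest counterexample.

t = 60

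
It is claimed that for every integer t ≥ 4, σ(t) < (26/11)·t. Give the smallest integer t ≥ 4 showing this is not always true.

Check each integer t ≥ 4 in order until the claim fails.
The first 20 eligible values, up to t = 23, all satisfy the conclusion.
t = 24: σ(24) = 60; 60 ≥ 624/11.

t = 24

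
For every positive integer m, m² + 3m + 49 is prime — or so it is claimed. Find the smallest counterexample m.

m = 4

m = 1: m² + 3m + 49 = 53, prime.
m = 2: m² + 3m + 49 = 59, prime.
m = 3: m² + 3m + 49 = 67, prime.
m = 4: m² + 3m + 49 = 77 = 7 × 11, composite.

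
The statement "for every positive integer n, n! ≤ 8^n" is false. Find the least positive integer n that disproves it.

Check each positive integer n in order until n! > 8^n.
The first 19 eligible values, up to n = 19, all satisfy the conclusion.
n = 20: n! = 2432902008176640000 and 8^n = 1152921504606846976, so 2432902008176640000 > 1152921504606846976.
Hence n = 20 is a counterexample.

n = 20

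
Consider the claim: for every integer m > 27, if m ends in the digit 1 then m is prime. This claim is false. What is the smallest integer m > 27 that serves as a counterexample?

We need the least integer m > 27 for which m ends in the digit 1 but m is not prime.
m = 31: 31 ends in 1 and is prime.
m = 41: 41 ends in 1 and is prime.
m = 51: 51 ends in 1; 51 = 3 × 17, composite.

m = 51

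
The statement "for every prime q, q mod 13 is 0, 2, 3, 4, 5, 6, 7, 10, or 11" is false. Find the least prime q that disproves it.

For q = 2, 3, 5, 7, …, 37, 41, 43 the conclusion holds.
q = 47: 47 mod 13 = 8 — not in {0, 2, 3, 4, 5, 6, 7, 10, 11}.

q = 47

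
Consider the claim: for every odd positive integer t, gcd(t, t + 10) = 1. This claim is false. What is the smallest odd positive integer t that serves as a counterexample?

For t = 1, 3 the conclusion holds.
t = 5: gcd(5, 15) = 5.

t = 5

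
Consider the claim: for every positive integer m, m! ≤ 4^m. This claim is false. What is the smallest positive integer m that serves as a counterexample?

We need the least positive integer m for which m! > 4^m.
For m = 1, 2, 3, 4, 5, 6, 7, 8 the conclusion holds.
m = 9: m! = 362880 and 4^m = 262144, so 362880 > 262144.
Thus m = 9 disproves the claim, and no smaller m works.

m = 9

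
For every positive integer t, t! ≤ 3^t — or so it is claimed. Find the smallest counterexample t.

t = 7

We need the least positive integer t for which t! > 3^t.
t = 1: t! = 1 and 3^t = 3, so 1 ≤ 3.
t = 2: t! = 2 and 3^t = 9, so 2 ≤ 9.
t = 3: t! = 6 and 3^t = 27, so 6 ≤ 27.
t = 4: t! = 24 and 3^t = 81, so 24 ≤ 81.
t = 5: t! = 120 and 3^t = 243, so 120 ≤ 243.
t = 6: t! = 720 and 3^t = 729, so 720 ≤ 729.
t = 7: t! = 5040 and 3^t = 2187, so 5040 > 2187.
Hence t = 7 is a counterexample.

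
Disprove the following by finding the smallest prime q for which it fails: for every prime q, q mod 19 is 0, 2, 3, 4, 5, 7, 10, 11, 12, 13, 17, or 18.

q = 47

Check each prime q in order until the claim fails.
For q = 2, 3, 5, 7, …, 37, 41, 43 the conclusion holds.
q = 47: 47 mod 19 = 9 — not in {0, 2, 3, 4, 5, 7, 10, 11, 12, 13, 17, 18}.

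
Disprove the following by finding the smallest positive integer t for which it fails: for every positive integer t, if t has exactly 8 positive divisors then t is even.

A counterexample is any positive integer t such that t has exactly 8 positive divisors but t is odd; we check each in order.
The first 12 eligible values, up to t = 104, all satisfy the conclusion.
t = 105: divisors of 105: 1, 3, 5, 7, 15, 21, 35, 105; 105 is odd.
Hence t = 105 is a counterexample.

t = 105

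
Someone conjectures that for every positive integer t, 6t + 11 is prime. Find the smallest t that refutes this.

t = 4

A counterexample is any positive integer t such that 6t + 11 is not prime; we check each in order.
For t = 1, 2, 3 the conclusion holds.
t = 4: 6t + 11 = 35 = 5 × 7, composite.
Thus t = 4 disproves the claim, and no smaller t works.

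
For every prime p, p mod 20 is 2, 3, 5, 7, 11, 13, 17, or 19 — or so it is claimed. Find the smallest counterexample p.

We need the least prime p for which the claim fails.
For p = 2, 3, 5, 7, 11, 13, 17, 19, 23 the conclusion holds.
p = 29: 29 mod 20 = 9 — not in {2, 3, 5, 7, 11, 13, 17, 19}.

p = 29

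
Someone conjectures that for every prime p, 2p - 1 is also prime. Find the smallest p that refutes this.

p = 2: 2p - 1 = 3, prime.
p = 3: 2p - 1 = 5, prime.
p = 5: 2p - 1 = 9 = 3 × 3, not prime.

p = 5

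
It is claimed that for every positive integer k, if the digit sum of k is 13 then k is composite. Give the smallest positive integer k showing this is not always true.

We need the least positive integer k for which the digit sum of k is 13 but k is prime.
For k = 49, 58 the conclusion holds.
k = 67: digit sum 13; 67 is prime, not composite.
So k = 67 is the smallest counterexample.

k = 67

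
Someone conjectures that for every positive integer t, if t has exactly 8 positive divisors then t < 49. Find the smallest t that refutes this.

t = 54

We need the least positive integer t for which t has exactly 8 positive divisors but the claim fails.
The first 4 eligible values, up to t = 42, all satisfy the conclusion.
t = 54: τ(54) = 8; 54 ≥ 49.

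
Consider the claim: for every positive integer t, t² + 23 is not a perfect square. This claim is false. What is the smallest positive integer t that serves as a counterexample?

t = 11

We need the least positive integer t for which t² + 23 is a perfect square.
The first 10 eligible values, up to t = 10, all satisfy the conclusion.
t = 11: 11² + 23 = 144 = 12², a perfect square.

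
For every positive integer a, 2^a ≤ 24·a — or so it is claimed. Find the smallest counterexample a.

a = 8

Check each positive integer a in order until 2^a > 24·a.
The first 7 eligible values, up to a = 7, all satisfy the conclusion.
a = 8: 2^a = 256 and 24·a = 192, so 256 > 192.
Hence a = 8 is a counterexample.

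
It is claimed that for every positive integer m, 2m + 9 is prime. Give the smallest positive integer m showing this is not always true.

A counterexample is any positive integer m such that 2m + 9 is not prime; we check each in order.
For m = 1, 2 the conclusion holds.
m = 3: 2m + 9 = 15 = 3 × 5, composite.
So m = 3 is the smallest counterexample.

m = 3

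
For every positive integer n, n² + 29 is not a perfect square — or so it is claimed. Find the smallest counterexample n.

Check each positive integer n in order until n² + 29 is a perfect square.
For n = 1, 2, 3, 4, …, 11, 12, 13 the conclusion holds.
n = 14: 14² + 29 = 225 = 15², a perfect square.

n = 14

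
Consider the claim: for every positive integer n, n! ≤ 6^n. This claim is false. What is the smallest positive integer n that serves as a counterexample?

A counterexample is any positive integer n such that n! > 6^n; we check each in order.
The first 13 eligible values, up to n = 13, all satisfy the conclusion.
n = 14: n! = 87178291200 and 6^n = 78364164096, so 87178291200 > 78364164096.

n = 14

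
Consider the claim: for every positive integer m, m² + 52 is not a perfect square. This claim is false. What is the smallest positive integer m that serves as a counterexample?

m = 12

A counterexample is any positive integer m such that m² + 52 is a perfect square; we check each in order.
For m = 1, 2, 3, 4, …, 9, 10, 11 the conclusion holds.
m = 12: 12² + 52 = 196 = 14², a perfect square.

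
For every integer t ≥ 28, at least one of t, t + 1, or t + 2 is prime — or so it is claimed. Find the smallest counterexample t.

A counterexample is any integer t ≥ 28 such that t, t + 1, t + 2 are all composite; we check each in order.
t = 28: 29 is prime.
t = 29: 29 is prime.
t = 30: 31 is prime.
t = 31: 31 is prime.
t = 32: 32 = 2 × 16; 33 = 3 × 11; 34 = 2 × 17 — all composite.

t = 32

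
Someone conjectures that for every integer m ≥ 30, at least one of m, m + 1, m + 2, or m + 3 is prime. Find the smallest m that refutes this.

m = 32

m = 30: 31 is prime.
m = 31: 31 is prime.
m = 32: 32 = 2 × 16; 33 = 3 × 11; 34 = 2 × 17; 35 = 5 × 7 — all composite.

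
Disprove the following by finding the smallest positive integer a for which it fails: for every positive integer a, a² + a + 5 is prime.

For a = 1, 2, 3 the conclusion holds.
a = 4: a² + a + 5 = 25 = 5 × 5, composite.
Hence a = 4 is a counterexample.

a = 4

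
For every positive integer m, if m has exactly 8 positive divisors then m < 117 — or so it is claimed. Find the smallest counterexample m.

Check each positive integer m in order until m has exactly 8 positive divisors but the claim fails.
For m = 24, 30, 40, 42, …, 105, 110, 114 the conclusion holds.
m = 128: τ(128) = 8; 128 ≥ 117.
Thus m = 128 disproves the claim, and no smaller m works.

m = 128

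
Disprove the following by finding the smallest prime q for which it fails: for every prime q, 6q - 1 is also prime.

q = 11

Check each prime q in order until 6q - 1 is not prime.
The first 4 eligible values, up to q = 7, all satisfy the conclusion.
q = 11: 6q - 1 = 65 = 5 × 13, not prime.
So q = 11 is the smallest counterexample.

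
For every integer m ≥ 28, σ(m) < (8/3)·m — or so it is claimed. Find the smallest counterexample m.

Check each integer m ≥ 28 in order until the claim fails.
The first 32 eligible values, up to m = 59, all satisfy the conclusion.
m = 60: σ(60) = 168; 168 ≥ 160.

m = 60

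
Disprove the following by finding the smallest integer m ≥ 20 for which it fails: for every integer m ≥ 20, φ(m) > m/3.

Check each integer m ≥ 20 in order until the claim fails.
For m = 20, 21, 22, 23 the conclusion holds.
m = 24: φ(24) = 8 and 24/3 = 8, so φ(24) ≤ 24/3.

m = 24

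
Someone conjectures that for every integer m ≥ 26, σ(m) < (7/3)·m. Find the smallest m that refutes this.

m = 30

m = 26: σ(26) = 42; 42 < 182/3.
m = 27: σ(27) = 40; 40 < 63.
m = 28: σ(28) = 56; 56 < 196/3.
m = 29: σ(29) = 30; 30 < 203/3.
m = 30: σ(30) = 72; 72 ≥ 70.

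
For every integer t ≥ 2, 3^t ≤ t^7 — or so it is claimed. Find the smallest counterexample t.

Check each integer t ≥ 2 in order until 3^t > t^7.
For t = 2, 3, 4, 5, …, 16, 17, 18 the conclusion holds.
t = 19: 3^t = 1162261467 and t^7 = 893871739, so 1162261467 > 893871739.
Hence t = 19 is a counterexample.

t = 19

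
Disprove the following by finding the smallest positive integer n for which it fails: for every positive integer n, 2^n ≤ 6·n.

n = 5

We need the least positive integer n for which 2^n > 6·n.
n = 1: 2^n = 2 and 6·n = 6, so 2 ≤ 6.
n = 2: 2^n = 4 and 6·n = 12, so 4 ≤ 12.
n = 3: 2^n = 8 and 6·n = 18, so 8 ≤ 18.
n = 4: 2^n = 16 and 6·n = 24, so 16 ≤ 24.
n = 5: 2^n = 32 and 6·n = 30, so 32 > 30.
Thus n = 5 disproves the claim, and no smaller n works.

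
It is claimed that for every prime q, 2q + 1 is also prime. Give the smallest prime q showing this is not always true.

A counterexample is any prime q such that 2q + 1 is not prime; we check each in order.
For q = 2, 3, 5 the conclusion holds.
q = 7: 2q + 1 = 15 = 3 × 5, not prime.
Thus q = 7 disproves the claim, and no smaller q works.

q = 7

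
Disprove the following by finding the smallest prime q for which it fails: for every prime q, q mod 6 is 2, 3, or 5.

q = 2: 2 mod 6 = 2.
q = 3: 3 mod 6 = 3.
q = 5: 5 mod 6 = 5.
q = 7: 7 mod 6 = 1 — not in {2, 3, 5}.
Hence q = 7 is a counterexample.

q = 7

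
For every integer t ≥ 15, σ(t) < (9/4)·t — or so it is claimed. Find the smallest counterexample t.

t = 24

A counterexample is any integer t ≥ 15 such that the claim fails; we check each in order.
For t = 15, 16, 17, 18, 19, 20, 21, 22, 23 the conclusion holds.
t = 24: σ(24) = 60; 60 ≥ 54.
Thus t = 24 disproves the claim, and no smaller t works.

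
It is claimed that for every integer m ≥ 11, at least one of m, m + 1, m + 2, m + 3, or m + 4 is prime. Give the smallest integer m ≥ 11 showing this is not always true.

For m = 11, 12, 13, 14, …, 21, 22, 23 the conclusion holds.
m = 24: 24 = 2 × 12; 25 = 5 × 5; 26 = 2 × 13; 27 = 3 × 9; 28 = 2 × 14 — all composite.

m = 24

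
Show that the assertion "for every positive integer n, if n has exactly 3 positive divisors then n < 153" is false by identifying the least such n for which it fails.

For n = 4, 9, 25, 49, 121 the conclusion holds.
n = 169: τ(169) = 3; 169 ≥ 153.
Thus n = 169 disproves the claim, and no smaller n works.

n = 169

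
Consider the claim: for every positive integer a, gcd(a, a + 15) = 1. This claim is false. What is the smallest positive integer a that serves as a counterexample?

a = 3

Check each positive integer a in order until gcd(a, a + 15) > 1.
a = 1: gcd(1, 16) = 1.
a = 2: gcd(2, 17) = 1.
a = 3: gcd(3, 18) = 3.
Hence a = 3 is a counterexample.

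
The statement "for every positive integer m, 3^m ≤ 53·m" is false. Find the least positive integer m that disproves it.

m = 6

Check each positive integer m in order until 3^m > 53·m.
For m = 1, 2, 3, 4, 5 the conclusion holds.
m = 6: 3^m = 729 and 53·m = 318, so 729 > 318.
So m = 6 is the smallest counterexample.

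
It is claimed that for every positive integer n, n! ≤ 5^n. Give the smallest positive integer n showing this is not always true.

We need the least positive integer n for which n! > 5^n.
The first 11 eligible values, up to n = 11, all satisfy the conclusion.
n = 12: n! = 479001600 and 5^n = 244140625, so 479001600 > 244140625.

n = 12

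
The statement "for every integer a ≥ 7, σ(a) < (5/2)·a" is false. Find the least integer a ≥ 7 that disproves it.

Check each integer a ≥ 7 in order until the claim fails.
For a = 7, 8, 9, 10, …, 21, 22, 23 the conclusion holds.
a = 24: σ(24) = 60; 60 ≥ 60.

a = 24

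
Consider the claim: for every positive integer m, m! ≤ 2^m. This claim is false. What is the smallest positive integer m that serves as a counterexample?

m = 4

A counterexample is any positive integer m such that m! > 2^m; we check each in order.
m = 1: m! = 1 and 2^m = 2, so 1 ≤ 2.
m = 2: m! = 2 and 2^m = 4, so 2 ≤ 4.
m = 3: m! = 6 and 2^m = 8, so 6 ≤ 8.
m = 4: m! = 24 and 2^m = 16, so 24 > 16.
So m = 4 is the smallest counterexample.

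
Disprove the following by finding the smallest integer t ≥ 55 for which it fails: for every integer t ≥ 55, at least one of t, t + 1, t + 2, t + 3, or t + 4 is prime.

t = 62

For t = 55, 56, 57, 58, 59, 60, 61 the conclusion holds.
t = 62: 62 = 2 × 31; 63 = 3 × 21; 64 = 2 × 32; 65 = 5 × 13; 66 = 2 × 33 — all composite.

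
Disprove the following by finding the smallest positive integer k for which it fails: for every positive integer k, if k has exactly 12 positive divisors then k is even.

k = 315

The first 24 eligible values, up to k = 308, all satisfy the conclusion.
k = 315: divisors of 315: 12 divisors; 315 is odd.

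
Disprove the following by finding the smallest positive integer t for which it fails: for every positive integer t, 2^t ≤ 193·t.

t = 12

We need the least positive integer t for which 2^t > 193·t.
For t = 1, 2, 3, 4, …, 9, 10, 11 the conclusion holds.
t = 12: 2^t = 4096 and 193·t = 2316, so 4096 > 2316.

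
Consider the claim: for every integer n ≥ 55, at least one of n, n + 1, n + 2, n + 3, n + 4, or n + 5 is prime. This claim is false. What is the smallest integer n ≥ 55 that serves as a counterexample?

The first 35 eligible values, up to n = 89, all satisfy the conclusion.
n = 90: 90 = 2 × 45; 91 = 7 × 13; 92 = 2 × 46; 93 = 3 × 31; 94 = 2 × 47; 95 = 5 × 19 — all composite.

n = 90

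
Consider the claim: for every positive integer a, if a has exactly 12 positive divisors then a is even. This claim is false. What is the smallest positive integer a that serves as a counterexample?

The first 24 eligible values, up to a = 308, all satisfy the conclusion.
a = 315: divisors of 315: 12 divisors; 315 is odd.

a = 315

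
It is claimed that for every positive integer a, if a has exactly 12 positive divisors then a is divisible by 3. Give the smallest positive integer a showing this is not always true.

a = 140

a = 60: τ(60) = 12; 60 mod 3 = 0.
a = 72: τ(72) = 12; 72 mod 3 = 0.
a = 84: τ(84) = 12; 84 mod 3 = 0.
a = 90: τ(90) = 12; 90 mod 3 = 0.
a = 96: τ(96) = 12; 96 mod 3 = 0.
a = 108: τ(108) = 12; 108 mod 3 = 0.
a = 126: τ(126) = 12; 126 mod 3 = 0.
a = 132: τ(132) = 12; 132 mod 3 = 0.
a = 140: τ(140) = 12; 140 mod 3 = 2.
Hence a = 140 is a counterexample.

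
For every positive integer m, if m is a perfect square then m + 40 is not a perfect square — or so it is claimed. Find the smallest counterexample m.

m = 9

Check each positive integer m in order until m is a perfect square but m + 40 is a perfect square.
For m = 1, 4 the conclusion holds.
m = 9: 9 = 3² and 9 + 40 = 49 = 7².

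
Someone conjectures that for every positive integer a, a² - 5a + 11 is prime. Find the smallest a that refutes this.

a = 7

Check each positive integer a in order until a² - 5a + 11 is not prime.
a = 1: a² - 5a + 11 = 7, prime.
a = 2: a² - 5a + 11 = 5, prime.
a = 3: a² - 5a + 11 = 5, prime.
a = 4: a² - 5a + 11 = 7, prime.
a = 5: a² - 5a + 11 = 11, prime.
a = 6: a² - 5a + 11 = 17, prime.
a = 7: a² - 5a + 11 = 25 = 5 × 5, composite.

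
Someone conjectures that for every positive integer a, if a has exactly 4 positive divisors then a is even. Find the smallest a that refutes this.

a = 15

We need the least positive integer a for which a has exactly 4 positive divisors but a is odd.
a = 6: divisors of 6: 1, 2, 3, 6; 6 is even.
a = 8: divisors of 8: 1, 2, 4, 8; 8 is even.
a = 10: divisors of 10: 1, 2, 5, 10; 10 is even.
a = 14: divisors of 14: 1, 2, 7, 14; 14 is even.
a = 15: divisors of 15: 1, 3, 5, 15; 15 is odd.
So a = 15 is the smallest counterexample.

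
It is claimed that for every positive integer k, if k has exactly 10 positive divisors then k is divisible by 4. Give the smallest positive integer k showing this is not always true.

Check each positive integer k in order until k has exactly 10 positive divisors but k is not divisible by 4.
For k = 48, 80, 112 the conclusion holds.
k = 162: τ(162) = 10; 162 mod 4 = 2.

k = 162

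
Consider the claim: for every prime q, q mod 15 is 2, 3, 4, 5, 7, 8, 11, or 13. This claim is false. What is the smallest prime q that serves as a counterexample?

q = 29

A counterexample is any prime q such that the claim fails; we check each in order.
For q = 2, 3, 5, 7, 11, 13, 17, 19, 23 the conclusion holds.
q = 29: 29 mod 15 = 14 — not in {2, 3, 4, 5, 7, 8, 11, 13}.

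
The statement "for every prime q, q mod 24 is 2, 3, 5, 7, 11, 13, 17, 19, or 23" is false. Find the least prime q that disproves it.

We need the least prime q for which the claim fails.
The first 20 eligible values, up to q = 71, all satisfy the conclusion.
q = 73: 73 mod 24 = 1 — not in {2, 3, 5, 7, 11, 13, 17, 19, 23}.
Thus q = 73 disproves the claim, and no smaller q works.

q = 73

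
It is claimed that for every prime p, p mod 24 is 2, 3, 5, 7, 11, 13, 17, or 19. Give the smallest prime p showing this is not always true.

A counterexample is any prime p such that the claim fails; we check each in order.
p = 2: 2 mod 24 = 2.
p = 3: 3 mod 24 = 3.
p = 5: 5 mod 24 = 5.
p = 7: 7 mod 24 = 7.
p = 11: 11 mod 24 = 11.
p = 13: 13 mod 24 = 13.
p = 17: 17 mod 24 = 17.
p = 19: 19 mod 24 = 19.
p = 23: 23 mod 24 = 23 — not in {2, 3, 5, 7, 11, 13, 17, 19}.
Hence p = 23 is a counterexample.

p = 23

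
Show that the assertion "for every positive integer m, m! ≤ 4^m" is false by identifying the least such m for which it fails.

m = 9

A counterexample is any positive integer m such that m! > 4^m; we check each in order.
For m = 1, 2, 3, 4, 5, 6, 7, 8 the conclusion holds.
m = 9: m! = 362880 and 4^m = 262144, so 362880 > 262144.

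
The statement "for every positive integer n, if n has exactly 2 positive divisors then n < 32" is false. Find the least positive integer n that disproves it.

n = 37

We need the least positive integer n for which n has exactly 2 positive divisors but the claim fails.
The first 11 eligible values, up to n = 31, all satisfy the conclusion.
n = 37: τ(37) = 2; 37 ≥ 32.
So n = 37 is the smallest counterexample.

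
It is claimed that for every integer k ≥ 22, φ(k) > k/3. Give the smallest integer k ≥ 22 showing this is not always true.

A counterexample is any integer k ≥ 22 such that the claim fails; we check each in order.
k = 22: φ(22) = 10 and 22/3 = 22/3, so φ(22) > 22/3.
k = 23: φ(23) = 22 and 23/3 = 23/3, so φ(23) > 23/3.
k = 24: φ(24) = 8 and 24/3 = 8, so φ(24) ≤ 24/3.

k = 24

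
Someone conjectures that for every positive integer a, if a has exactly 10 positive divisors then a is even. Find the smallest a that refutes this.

a = 405

A counterexample is any positive integer a such that a has exactly 10 positive divisors but a is odd; we check each in order.
For a = 48, 80, 112, 162, 176, 208, 272, 304, 368 the conclusion holds.
a = 405: divisors of 405: 10 divisors; 405 is odd.
Hence a = 405 is a counterexample.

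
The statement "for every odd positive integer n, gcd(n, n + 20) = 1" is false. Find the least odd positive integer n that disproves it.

We need the least odd positive integer n for which gcd(n, n + 20) > 1.
For n = 1, 3 the conclusion holds.
n = 5: gcd(5, 25) = 5.

n = 5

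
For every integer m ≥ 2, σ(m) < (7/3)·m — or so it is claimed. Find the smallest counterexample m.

m = 12

We need the least integer m ≥ 2 for which the claim fails.
For m = 2, 3, 4, 5, 6, 7, 8, 9, 10, 11 the conclusion holds.
m = 12: σ(12) = 28; 28 ≥ 28.
Hence m = 12 is a counterexample.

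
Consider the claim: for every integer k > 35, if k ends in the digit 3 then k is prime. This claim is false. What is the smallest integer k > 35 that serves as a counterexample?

k = 63

For k = 43, 53 the conclusion holds.
k = 63: 63 ends in 3; 63 = 3 × 21, composite.
So k = 63 is the smallest counterexample.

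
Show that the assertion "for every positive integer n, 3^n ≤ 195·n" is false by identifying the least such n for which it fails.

We need the least positive integer n for which 3^n > 195·n.
n = 1: 3^n = 3 and 195·n = 195, so 3 ≤ 195.
n = 2: 3^n = 9 and 195·n = 390, so 9 ≤ 390.
n = 3: 3^n = 27 and 195·n = 585, so 27 ≤ 585.
n = 4: 3^n = 81 and 195·n = 780, so 81 ≤ 780.
n = 5: 3^n = 243 and 195·n = 975, so 243 ≤ 975.
n = 6: 3^n = 729 and 195·n = 1170, so 729 ≤ 1170.
n = 7: 3^n = 2187 and 195·n = 1365, so 2187 > 1365.
So n = 7 is the smallest counterexample.

n = 7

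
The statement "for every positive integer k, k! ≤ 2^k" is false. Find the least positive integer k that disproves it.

k = 4

We need the least positive integer k for which k! > 2^k.
k = 1: k! = 1 and 2^k = 2, so 1 ≤ 2.
k = 2: k! = 2 and 2^k = 4, so 2 ≤ 4.
k = 3: k! = 6 and 2^k = 8, so 6 ≤ 8.
k = 4: k! = 24 and 2^k = 16, so 24 > 16.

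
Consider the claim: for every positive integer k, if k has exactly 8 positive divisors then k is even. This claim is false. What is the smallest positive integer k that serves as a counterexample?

k = 105

For k = 24, 30, 40, 42, …, 88, 102, 104 the conclusion holds.
k = 105: divisors of 105: 1, 3, 5, 7, 15, 21, 35, 105; 105 is odd.
Thus k = 105 disproves the claim, and no smaller k works.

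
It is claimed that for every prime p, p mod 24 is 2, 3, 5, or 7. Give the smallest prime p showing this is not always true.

p = 11

A counterexample is any prime p such that the claim fails; we check each in order.
p = 2: 2 mod 24 = 2.
p = 3: 3 mod 24 = 3.
p = 5: 5 mod 24 = 5.
p = 7: 7 mod 24 = 7.
p = 11: 11 mod 24 = 11 — not in {2, 3, 5, 7}.
Thus p = 11 disproves the claim, and no smaller p works.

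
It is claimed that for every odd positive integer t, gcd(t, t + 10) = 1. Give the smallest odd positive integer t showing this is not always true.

t = 5

For t = 1, 3 the conclusion holds.
t = 5: gcd(5, 15) = 5.
Hence t = 5 is a counterexample.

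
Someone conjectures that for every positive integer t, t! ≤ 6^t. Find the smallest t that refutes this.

Check each positive integer t in order until t! > 6^t.
For t = 1, 2, 3, 4, …, 11, 12, 13 the conclusion holds.
t = 14: t! = 87178291200 and 6^t = 78364164096, so 87178291200 > 78364164096.
So t = 14 is the smallest counterexample.

t = 14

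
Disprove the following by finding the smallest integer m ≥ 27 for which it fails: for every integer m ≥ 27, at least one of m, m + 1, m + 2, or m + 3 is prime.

m = 32

Check each integer m ≥ 27 in order until m, m + 1, m + 2, m + 3 are all composite.
For m = 27, 28, 29, 30, 31 the conclusion holds.
m = 32: 32 = 2 × 16; 33 = 3 × 11; 34 = 2 × 17; 35 = 5 × 7 — all composite.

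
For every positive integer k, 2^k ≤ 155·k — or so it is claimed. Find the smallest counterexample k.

k = 11

A counterexample is any positive integer k such that 2^k > 155·k; we check each in order.
For k = 1, 2, 3, 4, 5, 6, 7, 8, 9, 10 the conclusion holds.
k = 11: 2^k = 2048 and 155·k = 1705, so 2048 > 1705.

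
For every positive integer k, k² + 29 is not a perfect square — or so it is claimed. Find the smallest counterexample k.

k = 14

We need the least positive integer k for which k² + 29 is a perfect square.
For k = 1, 2, 3, 4, …, 11, 12, 13 the conclusion holds.
k = 14: 14² + 29 = 225 = 15², a perfect square.
So k = 14 is the smallest counterexample.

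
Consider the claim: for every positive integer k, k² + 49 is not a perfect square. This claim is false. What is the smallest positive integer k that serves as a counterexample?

We need the least positive integer k for which k² + 49 is a perfect square.
For k = 1, 2, 3, 4, …, 21, 22, 23 the conclusion holds.
k = 24: 24² + 49 = 625 = 25², a perfect square.

k = 24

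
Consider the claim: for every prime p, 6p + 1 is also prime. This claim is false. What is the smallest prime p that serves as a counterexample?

We need the least prime p for which 6p + 1 is not prime.
For p = 2, 3, 5, 7, 11, 13, 17 the conclusion holds.
p = 19: 6p + 1 = 115 = 5 × 23, not prime.

p = 19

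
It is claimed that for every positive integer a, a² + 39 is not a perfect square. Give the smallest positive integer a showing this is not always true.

a = 5

The first 4 eligible values, up to a = 4, all satisfy the conclusion.
a = 5: 5² + 39 = 64 = 8², a perfect square.
Thus a = 5 disproves the claim, and no smaller a works.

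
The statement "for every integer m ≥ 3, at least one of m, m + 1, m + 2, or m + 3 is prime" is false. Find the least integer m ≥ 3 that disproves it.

For m = 3, 4, 5, 6, …, 21, 22, 23 the conclusion holds.
m = 24: 24 = 2 × 12; 25 = 5 × 5; 26 = 2 × 13; 27 = 3 × 9 — all composite.
Thus m = 24 disproves the claim, and no smaller m works.

m = 24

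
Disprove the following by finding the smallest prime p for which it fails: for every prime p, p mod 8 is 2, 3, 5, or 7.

p = 17

The first 6 eligible values, up to p = 13, all satisfy the conclusion.
p = 17: 17 mod 8 = 1 — not in {2, 3, 5, 7}.
Hence p = 17 is a counterexample.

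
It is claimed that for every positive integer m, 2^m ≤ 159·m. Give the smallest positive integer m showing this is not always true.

m = 11

We need the least positive integer m for which 2^m > 159·m.
The first 10 eligible values, up to m = 10, all satisfy the conclusion.
m = 11: 2^m = 2048 and 159·m = 1749, so 2048 > 1749.
Thus m = 11 disproves the claim, and no smaller m works.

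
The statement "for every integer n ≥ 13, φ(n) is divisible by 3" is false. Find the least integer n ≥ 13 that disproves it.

We need the least integer n ≥ 13 for which φ(n) is not divisible by 3.
n = 13: φ(13) = 12; 12 mod 3 = 0.
n = 14: φ(14) = 6; 6 mod 3 = 0.
n = 15: φ(15) = 8; 8 mod 3 = 2.
So n = 15 is the smallest counterexample.

n = 15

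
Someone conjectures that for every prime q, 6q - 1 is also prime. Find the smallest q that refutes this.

We need the least prime q for which 6q - 1 is not prime.
q = 2: 6q - 1 = 11, prime.
q = 3: 6q - 1 = 17, prime.
q = 5: 6q - 1 = 29, prime.
q = 7: 6q - 1 = 41, prime.
q = 11: 6q - 1 = 65 = 5 × 13, not prime.

q = 11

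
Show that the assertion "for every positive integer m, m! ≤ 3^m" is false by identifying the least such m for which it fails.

For m = 1, 2, 3, 4, 5, 6 the conclusion holds.
m = 7: m! = 5040 and 3^m = 2187, so 5040 > 2187.
Hence m = 7 is a counterexample.

m = 7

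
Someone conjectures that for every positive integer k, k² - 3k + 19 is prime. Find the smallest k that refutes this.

k = 18

We need the least positive integer k for which k² - 3k + 19 is not prime.
The first 17 eligible values, up to k = 17, all satisfy the conclusion.
k = 18: k² - 3k + 19 = 289 = 17 × 17, composite.
Hence k = 18 is a counterexample.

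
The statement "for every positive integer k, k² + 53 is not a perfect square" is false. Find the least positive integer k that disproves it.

k = 26

Check each positive integer k in order until k² + 53 is a perfect square.
For k = 1, 2, 3, 4, …, 23, 24, 25 the conclusion holds.
k = 26: 26² + 53 = 729 = 27², a perfect square.
Hence k = 26 is a counterexample.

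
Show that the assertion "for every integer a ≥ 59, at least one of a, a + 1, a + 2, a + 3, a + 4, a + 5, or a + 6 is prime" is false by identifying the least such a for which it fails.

For a = 59, 60, 61, 62, …, 87, 88, 89 the conclusion holds.
a = 90: 90 = 2 × 45; 91 = 7 × 13; 92 = 2 × 46; 93 = 3 × 31; 94 = 2 × 47; 95 = 5 × 19; 96 = 2 × 48 — all composite.

a = 90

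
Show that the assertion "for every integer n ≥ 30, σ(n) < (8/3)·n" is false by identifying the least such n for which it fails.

n = 60

The first 30 eligible values, up to n = 59, all satisfy the conclusion.
n = 60: σ(60) = 168; 168 ≥ 160.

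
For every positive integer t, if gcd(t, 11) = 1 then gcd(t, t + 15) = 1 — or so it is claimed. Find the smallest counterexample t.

t = 3

Check each positive integer t in order until gcd(t, 11) = 1 but gcd(t, t + 15) > 1.
For t = 1, 2 the conclusion holds.
t = 3: gcd(3, 18) = 3.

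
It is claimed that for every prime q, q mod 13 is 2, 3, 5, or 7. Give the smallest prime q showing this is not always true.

q = 2: 2 mod 13 = 2.
q = 3: 3 mod 13 = 3.
q = 5: 5 mod 13 = 5.
q = 7: 7 mod 13 = 7.
q = 11: 11 mod 13 = 11 — not in {2, 3, 5, 7}.

q = 11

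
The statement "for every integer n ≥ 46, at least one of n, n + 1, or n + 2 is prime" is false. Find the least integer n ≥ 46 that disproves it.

A counterexample is any integer n ≥ 46 such that n, n + 1, n + 2 are all composite; we check each in order.
For n = 46, 47 the conclusion holds.
n = 48: 48 = 2 × 24; 49 = 7 × 7; 50 = 2 × 25 — all composite.

n = 48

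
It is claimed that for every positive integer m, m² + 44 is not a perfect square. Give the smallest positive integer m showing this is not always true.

A counterexample is any positive integer m such that m² + 44 is a perfect square; we check each in order.
For m = 1, 2, 3, 4, 5, 6, 7, 8, 9 the conclusion holds.
m = 10: 10² + 44 = 144 = 12², a perfect square.
So m = 10 is the smallest counterexample.

m = 10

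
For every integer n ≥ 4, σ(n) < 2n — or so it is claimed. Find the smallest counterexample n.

n = 6

We need the least integer n ≥ 4 for which the claim fails.
n = 4: σ(4) = 7; 7 < 8.
n = 5: σ(5) = 6; 6 < 10.
n = 6: σ(6) = 12; 12 ≥ 12.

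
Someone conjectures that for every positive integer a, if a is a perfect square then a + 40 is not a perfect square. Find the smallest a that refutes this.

a = 1: 1 + 40 = 41, not a perfect square.
a = 4: 4 + 40 = 44, not a perfect square.
a = 9: 9 = 3² and 9 + 40 = 49 = 7².
So a = 9 is the smallest counterexample.

a = 9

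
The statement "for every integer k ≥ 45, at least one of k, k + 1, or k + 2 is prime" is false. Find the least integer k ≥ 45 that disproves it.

k = 48

A counterexample is any integer k ≥ 45 such that k, k + 1, k + 2 are all composite; we check each in order.
For k = 45, 46, 47 the conclusion holds.
k = 48: 48 = 2 × 24; 49 = 7 × 7; 50 = 2 × 25 — all composite.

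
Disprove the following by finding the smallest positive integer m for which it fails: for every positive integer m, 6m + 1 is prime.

m = 4

A counterexample is any positive integer m such that 6m + 1 is not prime; we check each in order.
m = 1: 6m + 1 = 7, prime.
m = 2: 6m + 1 = 13, prime.
m = 3: 6m + 1 = 19, prime.
m = 4: 6m + 1 = 25 = 5 × 5, composite.
So m = 4 is the smallest counterexample.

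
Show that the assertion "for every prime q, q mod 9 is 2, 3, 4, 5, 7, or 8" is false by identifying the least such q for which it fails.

We need the least prime q for which the claim fails.
q = 2: 2 mod 9 = 2.
q = 3: 3 mod 9 = 3.
q = 5: 5 mod 9 = 5.
q = 7: 7 mod 9 = 7.
q = 11: 11 mod 9 = 2.
q = 13: 13 mod 9 = 4.
q = 17: 17 mod 9 = 8.
q = 19: 19 mod 9 = 1 — not in {2, 3, 4, 5, 7, 8}.
So q = 19 is the smallest counterexample.

q = 19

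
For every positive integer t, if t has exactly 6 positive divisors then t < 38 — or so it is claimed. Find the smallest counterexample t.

t = 44

A counterexample is any positive integer t such that t has exactly 6 positive divisors but the claim fails; we check each in order.
The first 5 eligible values, up to t = 32, all satisfy the conclusion.
t = 44: τ(44) = 6; 44 ≥ 38.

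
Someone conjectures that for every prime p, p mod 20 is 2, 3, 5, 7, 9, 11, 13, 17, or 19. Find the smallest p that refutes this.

For p = 2, 3, 5, 7, …, 29, 31, 37 the conclusion holds.
p = 41: 41 mod 20 = 1 — not in {2, 3, 5, 7, 9, 11, 13, 17, 19}.

p = 41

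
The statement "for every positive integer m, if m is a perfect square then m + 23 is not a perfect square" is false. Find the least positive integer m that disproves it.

Check each positive integer m in order until m is a perfect square but m + 23 is a perfect square.
The first 10 eligible values, up to m = 100, all satisfy the conclusion.
m = 121: 121 = 11² and 121 + 23 = 144 = 12².

m = 121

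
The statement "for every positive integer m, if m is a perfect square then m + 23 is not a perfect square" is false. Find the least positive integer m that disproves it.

m = 121

We need the least positive integer m for which m is a perfect square but m + 23 is a perfect square.
For m = 1, 4, 9, 16, 25, 36, 49, 64, 81, 100 the conclusion holds.
m = 121: 121 = 11² and 121 + 23 = 144 = 12².
Thus m = 121 disproves the claim, and no smaller m works.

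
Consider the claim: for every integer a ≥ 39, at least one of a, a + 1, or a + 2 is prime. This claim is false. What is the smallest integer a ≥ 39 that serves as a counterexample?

We need the least integer a ≥ 39 for which a, a + 1, a + 2 are all composite.
a = 39: 41 is prime.
a = 40: 41 is prime.
a = 41: 41 is prime.
a = 42: 43 is prime.
a = 43: 43 is prime.
a = 44: 44 = 2 × 22; 45 = 3 × 15; 46 = 2 × 23 — all composite.

a = 44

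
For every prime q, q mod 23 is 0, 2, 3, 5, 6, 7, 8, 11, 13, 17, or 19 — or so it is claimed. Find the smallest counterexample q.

For q = 2, 3, 5, 7, …, 23, 29, 31 the conclusion holds.
q = 37: 37 mod 23 = 14 — not in {0, 2, 3, 5, 6, 7, 8, 11, 13, 17, 19}.

q = 37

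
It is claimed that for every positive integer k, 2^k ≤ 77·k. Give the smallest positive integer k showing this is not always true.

k = 10

Check each positive integer k in order until 2^k > 77·k.
For k = 1, 2, 3, 4, 5, 6, 7, 8, 9 the conclusion holds.
k = 10: 2^k = 1024 and 77·k = 770, so 1024 > 770.
Hence k = 10 is a counterexample.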